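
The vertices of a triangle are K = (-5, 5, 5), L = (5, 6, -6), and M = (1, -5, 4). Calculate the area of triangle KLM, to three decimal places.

81.690

KL = (10, 1, -11),  KM = (6, -10, -1)
i: 1·(-1) - (-11)·(-10) = -1 - 110 = -111
j: (-11)·6 - 10·(-1) = -66 - (-10) = -56
k: 10·(-10) - 1·6 = -100 - 6 = -106
KL × KM = (-111, -56, -106)
|KL × KM| = √26693 ≈ 163.3799
area = ½ · 163.3799 ≈ 81.690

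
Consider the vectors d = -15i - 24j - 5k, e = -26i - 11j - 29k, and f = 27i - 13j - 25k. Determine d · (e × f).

32747

e × f:
i: (-11)·(-25) - (-29)·(-13) = 275 - 377 = -102
j: (-29)·27 - (-26)·(-25) = -783 - 650 = -1433
k: (-26)·(-13) - (-11)·27 = 338 - (-297) = 635
e × f = (-102, -1433, 635)
d · (e × f) = (-15)·(-102) + (-24)·(-1433) + (-5)·635 = 1530 + 34392 - 3175 = 32747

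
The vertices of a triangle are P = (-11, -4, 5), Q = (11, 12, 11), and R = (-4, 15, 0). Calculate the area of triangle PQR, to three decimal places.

PQ = (22, 16, 6),  PR = (7, 19, -5)
i: 16·(-5) - 6·19 = -80 - 114 = -194
j: 6·7 - 22·(-5) = 42 - (-110) = 152
k: 22·19 - 16·7 = 418 - 112 = 306
PQ × PR = (-194, 152, 306)
|PQ × PR| = √154376 ≈ 392.9071
area = ½ · 392.9071 ≈ 196.454

196.454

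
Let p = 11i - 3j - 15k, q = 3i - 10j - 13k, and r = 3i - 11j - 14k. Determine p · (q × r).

3

q × r:
i: (-10)·(-14) - (-13)·(-11) = 140 - 143 = -3
j: (-13)·3 - 3·(-14) = -39 - (-42) = 3
k: 3·(-11) - (-10)·3 = -33 - (-30) = -3
q × r = (-3, 3, -3)
p · (q × r) = 11·(-3) + (-3)·3 + (-15)·(-3) = -33 - 9 + 45 = 3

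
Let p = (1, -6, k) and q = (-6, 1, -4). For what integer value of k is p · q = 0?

p · q = 1·(-6) + (-6)·1 + k·(-4) = -12 - 4k
Set equal to 0: -4k = 12, so k = -3.

-3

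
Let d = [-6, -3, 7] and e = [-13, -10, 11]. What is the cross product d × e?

(37, -25, 21)

i: (-3)·11 - 7·(-10) = -33 - (-70) = 37
j: 7·(-13) - (-6)·11 = -91 - (-66) = -25
k: (-6)·(-10) - (-3)·(-13) = 60 - 39 = 21
d × e = (37, -25, 21)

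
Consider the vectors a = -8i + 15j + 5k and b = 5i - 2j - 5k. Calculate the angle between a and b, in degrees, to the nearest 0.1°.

a · b = (-8)·5 + 15·(-2) + 5·(-5) = -40 - 30 - 25 = -95
|a|² = 64 + 225 + 25 = 314,  |a| = √314 ≈ 17.720045
|b|² = 25 + 4 + 25 = 54,  |b| = √54 ≈ 7.348469
cos θ = -95 / (17.720045 · 7.348469) ≈ -0.72956
θ = arccos(-0.72956) ≈ 136.8°

136.8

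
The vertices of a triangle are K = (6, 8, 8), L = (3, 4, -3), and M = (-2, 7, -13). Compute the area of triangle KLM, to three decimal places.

KL = (-3, -4, -11),  KM = (-8, -1, -21)
i: (-4)·(-21) - (-11)·(-1) = 84 - 11 = 73
j: (-11)·(-8) - (-3)·(-21) = 88 - 63 = 25
k: (-3)·(-1) - (-4)·(-8) = 3 - 32 = -29
KL × KM = (73, 25, -29)
|KL × KM| = √6795 ≈ 82.4318
area = ½ · 82.4318 ≈ 41.216

41.216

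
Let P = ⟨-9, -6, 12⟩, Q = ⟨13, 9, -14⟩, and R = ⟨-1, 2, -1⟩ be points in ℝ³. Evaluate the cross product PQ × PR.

PQ = (22, 15, -26)
PR = (8, 8, -13)
i: 15·(-13) - (-26)·8 = -195 - (-208) = 13
j: (-26)·8 - 22·(-13) = -208 - (-286) = 78
k: 22·8 - 15·8 = 176 - 120 = 56
PQ × PR = (13, 78, 56)

(13, 78, 56)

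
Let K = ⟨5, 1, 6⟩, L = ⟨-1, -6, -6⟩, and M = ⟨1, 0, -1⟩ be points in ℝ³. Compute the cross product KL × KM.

(37, 6, -22)

KL = (-6, -7, -12)
KM = (-4, -1, -7)
i: (-7)·(-7) - (-12)·(-1) = 49 - 12 = 37
j: (-12)·(-4) - (-6)·(-7) = 48 - 42 = 6
k: (-6)·(-1) - (-7)·(-4) = 6 - 28 = -22
KL × KM = (37, 6, -22)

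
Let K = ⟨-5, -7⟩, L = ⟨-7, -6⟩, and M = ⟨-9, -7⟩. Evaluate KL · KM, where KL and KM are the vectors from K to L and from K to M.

8

KL = L − K = (-2, 1)
KM = M − K = (-4, 0)
KL · KM = (-2)·(-4) + 1·0 = 8 + 0 = 8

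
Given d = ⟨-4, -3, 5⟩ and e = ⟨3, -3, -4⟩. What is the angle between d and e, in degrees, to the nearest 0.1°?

123.9

d · e = (-4)·3 + (-3)·(-3) + 5·(-4) = -12 + 9 - 20 = -23
|d|² = 16 + 9 + 25 = 50,  |d| = √50 ≈ 7.071068
|e|² = 9 + 9 + 16 = 34,  |e| = √34 ≈ 5.830952
cos θ = -23 / (7.071068 · 5.830952) ≈ -0.55783
θ = arccos(-0.55783) ≈ 123.9°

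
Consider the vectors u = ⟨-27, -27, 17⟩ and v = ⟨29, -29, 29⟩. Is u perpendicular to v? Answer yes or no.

u · v = (-27)·29 + (-27)·(-29) + 17·29 = -783 + 783 + 493 = 493
Nonzero, so the vectors are not orthogonal.

no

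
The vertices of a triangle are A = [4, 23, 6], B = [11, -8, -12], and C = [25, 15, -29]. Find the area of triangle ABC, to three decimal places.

560.624

AB = (7, -31, -18),  AC = (21, -8, -35)
i: (-31)·(-35) - (-18)·(-8) = 1085 - 144 = 941
j: (-18)·21 - 7·(-35) = -378 - (-245) = -133
k: 7·(-8) - (-31)·21 = -56 - (-651) = 595
AB × AC = (941, -133, 595)
|AB × AC| = √1257195 ≈ 1121.2471
area = ½ · 1121.2471 ≈ 560.624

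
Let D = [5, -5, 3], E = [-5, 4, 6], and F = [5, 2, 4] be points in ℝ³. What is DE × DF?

(-12, 10, -70)

DE = (-10, 9, 3)
DF = (0, 7, 1)
i: 9·1 - 3·7 = 9 - 21 = -12
j: 3·0 - (-10)·1 = 0 - (-10) = 10
k: (-10)·7 - 9·0 = -70 - 0 = -70
DE × DF = (-12, 10, -70)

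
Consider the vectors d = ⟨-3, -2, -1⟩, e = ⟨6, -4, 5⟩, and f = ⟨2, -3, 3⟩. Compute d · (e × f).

17

e × f:
i: (-4)·3 - 5·(-3) = -12 - (-15) = 3
j: 5·2 - 6·3 = 10 - 18 = -8
k: 6·(-3) - (-4)·2 = -18 - (-8) = -10
e × f = (3, -8, -10)
d · (e × f) = (-3)·3 + (-2)·(-8) + (-1)·(-10) = -9 + 16 + 10 = 17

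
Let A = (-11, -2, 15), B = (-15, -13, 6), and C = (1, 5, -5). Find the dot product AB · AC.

55

AB = B − A = (-4, -11, -9)
AC = C − A = (12, 7, -20)
AB · AC = (-4)·12 + (-11)·7 + (-9)·(-20) = -48 - 77 + 180 = 55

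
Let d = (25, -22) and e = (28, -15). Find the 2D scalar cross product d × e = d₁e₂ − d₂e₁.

25·(-15) - (-22)·28 = -375 - (-616) = 241

241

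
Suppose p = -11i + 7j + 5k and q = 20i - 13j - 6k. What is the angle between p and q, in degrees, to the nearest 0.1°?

173.1

p · q = (-11)·20 + 7·(-13) + 5·(-6) = -220 - 91 - 30 = -341
|p|² = 121 + 49 + 25 = 195,  |p| = √195 ≈ 13.964240
|q|² = 400 + 169 + 36 = 605,  |q| = √605 ≈ 24.596748
cos θ = -341 / (13.964240 · 24.596748) ≈ -0.99279
θ = arccos(-0.99279) ≈ 173.1°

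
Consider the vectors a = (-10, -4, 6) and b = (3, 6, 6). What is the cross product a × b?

(-60, 78, -48)

i: (-4)·6 - 6·6 = -24 - 36 = -60
j: 6·3 - (-10)·6 = 18 - (-60) = 78
k: (-10)·6 - (-4)·3 = -60 - (-12) = -48
a × b = (-60, 78, -48)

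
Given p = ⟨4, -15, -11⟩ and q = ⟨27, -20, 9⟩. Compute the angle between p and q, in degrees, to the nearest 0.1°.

62.2

p · q = 4·27 + (-15)·(-20) + (-11)·9 = 108 + 300 - 99 = 309
|p|² = 16 + 225 + 121 = 362,  |p| = √362 ≈ 19.026298
|q|² = 729 + 400 + 81 = 1210,  |q| = √1210 ≈ 34.785054
cos θ = 309 / (19.026298 · 34.785054) ≈ 0.46689
θ = arccos(0.46689) ≈ 62.2°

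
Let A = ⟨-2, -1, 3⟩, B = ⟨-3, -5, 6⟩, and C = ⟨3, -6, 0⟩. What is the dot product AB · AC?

6

AB = B − A = (-1, -4, 3)
AC = C − A = (5, -5, -3)
AB · AC = (-1)·5 + (-4)·(-5) + 3·(-3) = -5 + 20 - 9 = 6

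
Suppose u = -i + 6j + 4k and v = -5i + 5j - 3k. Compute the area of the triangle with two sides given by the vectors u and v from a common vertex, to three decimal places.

i: 6·(-3) - 4·5 = -18 - 20 = -38
j: 4·(-5) - (-1)·(-3) = -20 - 3 = -23
k: (-1)·5 - 6·(-5) = -5 - (-30) = 25
u × v = (-38, -23, 25)
|u × v| = √((-38)² + (-23)² + 25²) = √2598 ≈ 50.9706
area = ½ · 50.9706 ≈ 25.485

25.485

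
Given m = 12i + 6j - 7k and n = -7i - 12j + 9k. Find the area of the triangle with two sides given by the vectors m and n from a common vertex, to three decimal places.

60.797

i: 6·9 - (-7)·(-12) = 54 - 84 = -30
j: (-7)·(-7) - 12·9 = 49 - 108 = -59
k: 12·(-12) - 6·(-7) = -144 - (-42) = -102
m × n = (-30, -59, -102)
|m × n| = √((-30)² + (-59)² + (-102)²) = √14785 ≈ 121.5936
area = ½ · 121.5936 ≈ 60.797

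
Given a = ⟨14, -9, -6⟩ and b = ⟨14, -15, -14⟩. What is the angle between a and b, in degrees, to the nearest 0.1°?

19.2

a · b = 14·14 + (-9)·(-15) + (-6)·(-14) = 196 + 135 + 84 = 415
|a|² = 196 + 81 + 36 = 313,  |a| = √313 ≈ 17.691806
|b|² = 196 + 225 + 196 = 617,  |b| = √617 ≈ 24.839485
cos θ = 415 / (17.691806 · 24.839485) ≈ 0.94435
θ = arccos(0.94435) ≈ 19.2°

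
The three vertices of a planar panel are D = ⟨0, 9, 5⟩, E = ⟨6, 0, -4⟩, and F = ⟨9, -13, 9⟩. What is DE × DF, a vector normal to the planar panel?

DE = (6, -9, -9)
DF = (9, -22, 4)
i: (-9)·4 - (-9)·(-22) = -36 - 198 = -234
j: (-9)·9 - 6·4 = -81 - 24 = -105
k: 6·(-22) - (-9)·9 = -132 - (-81) = -51
DE × DF = (-234, -105, -51)

(-234, -105, -51)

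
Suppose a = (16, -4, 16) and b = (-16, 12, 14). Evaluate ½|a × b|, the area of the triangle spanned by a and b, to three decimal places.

277.618

i: (-4)·14 - 16·12 = -56 - 192 = -248
j: 16·(-16) - 16·14 = -256 - 224 = -480
k: 16·12 - (-4)·(-16) = 192 - 64 = 128
a × b = (-248, -480, 128)
|a × b| = √((-248)² + (-480)² + 128²) = √308288 ≈ 555.2369
area = ½ · 555.2369 ≈ 277.618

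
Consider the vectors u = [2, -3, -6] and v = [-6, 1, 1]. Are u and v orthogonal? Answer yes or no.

no

u · v = 2·(-6) + (-3)·1 + (-6)·1 = -12 - 3 - 6 = -21
Nonzero, so the vectors are not orthogonal.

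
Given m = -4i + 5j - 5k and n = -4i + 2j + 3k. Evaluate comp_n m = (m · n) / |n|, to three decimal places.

m · n = (-4)·(-4) + 5·2 + (-5)·3 = 16 + 10 - 15 = 11
|n| = √(16 + 4 + 9) = √29 ≈ 5.3852
comp_n m = 11 / √29 ≈ 2.043

2.043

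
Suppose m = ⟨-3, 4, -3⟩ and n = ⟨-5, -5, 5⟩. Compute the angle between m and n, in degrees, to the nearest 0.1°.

113.3

m · n = (-3)·(-5) + 4·(-5) + (-3)·5 = 15 - 20 - 15 = -20
|m|² = 9 + 16 + 9 = 34,  |m| = √34 ≈ 5.830952
|n|² = 25 + 25 + 25 = 75,  |n| = √75 ≈ 8.660254
cos θ = -20 / (5.830952 · 8.660254) ≈ -0.39606
θ = arccos(-0.39606) ≈ 113.3°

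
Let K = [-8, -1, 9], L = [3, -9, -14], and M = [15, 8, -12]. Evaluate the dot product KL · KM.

664

KL = L − K = (11, -8, -23)
KM = M − K = (23, 9, -21)
KL · KM = 11·23 + (-8)·9 + (-23)·(-21) = 253 - 72 + 483 = 664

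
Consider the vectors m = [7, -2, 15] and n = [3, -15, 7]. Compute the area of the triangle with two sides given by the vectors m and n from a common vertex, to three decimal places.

i: (-2)·7 - 15·(-15) = -14 - (-225) = 211
j: 15·3 - 7·7 = 45 - 49 = -4
k: 7·(-15) - (-2)·3 = -105 - (-6) = -99
m × n = (211, -4, -99)
|m × n| = √(211² + (-4)² + (-99)²) = √54338 ≈ 233.1051
area = ½ · 233.1051 ≈ 116.553

116.553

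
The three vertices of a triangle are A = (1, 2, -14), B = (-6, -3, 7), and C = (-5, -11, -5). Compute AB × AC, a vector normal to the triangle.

AB = (-7, -5, 21)
AC = (-6, -13, 9)
i: (-5)·9 - 21·(-13) = -45 - (-273) = 228
j: 21·(-6) - (-7)·9 = -126 - (-63) = -63
k: (-7)·(-13) - (-5)·(-6) = 91 - 30 = 61
AB × AC = (228, -63, 61)

(228, -63, 61)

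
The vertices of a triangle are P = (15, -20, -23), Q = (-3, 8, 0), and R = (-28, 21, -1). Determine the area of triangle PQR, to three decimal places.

PQ = (-18, 28, 23),  PR = (-43, 41, 22)
i: 28·22 - 23·41 = 616 - 943 = -327
j: 23·(-43) - (-18)·22 = -989 - (-396) = -593
k: (-18)·41 - 28·(-43) = -738 - (-1204) = 466
PQ × PR = (-327, -593, 466)
|PQ × PR| = √675734 ≈ 822.0304
area = ½ · 822.0304 ≈ 411.015

411.015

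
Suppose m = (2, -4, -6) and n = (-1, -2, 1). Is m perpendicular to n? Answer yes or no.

yes

m · n = 2·(-1) + (-4)·(-2) + (-6)·1 = -2 + 8 - 6 = 0
Zero, so the vectors are orthogonal.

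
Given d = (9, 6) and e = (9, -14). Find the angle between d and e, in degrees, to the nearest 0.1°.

91.0

d · e = 9·9 + 6·(-14) = 81 - 84 = -3
|d|² = 81 + 36 = 117,  |d| = √117 ≈ 10.816654
|e|² = 81 + 196 = 277,  |e| = √277 ≈ 16.643317
cos θ = -3 / (10.816654 · 16.643317) ≈ -0.01666
θ = arccos(-0.01666) ≈ 91.0°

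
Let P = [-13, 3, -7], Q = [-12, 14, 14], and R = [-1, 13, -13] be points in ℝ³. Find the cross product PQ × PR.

PQ = (1, 11, 21)
PR = (12, 10, -6)
i: 11·(-6) - 21·10 = -66 - 210 = -276
j: 21·12 - 1·(-6) = 252 - (-6) = 258
k: 1·10 - 11·12 = 10 - 132 = -122
PQ × PR = (-276, 258, -122)

(-276, 258, -122)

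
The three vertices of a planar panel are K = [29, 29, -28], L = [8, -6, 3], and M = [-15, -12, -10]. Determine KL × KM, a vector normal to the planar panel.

KL = (-21, -35, 31)
KM = (-44, -41, 18)
i: (-35)·18 - 31·(-41) = -630 - (-1271) = 641
j: 31·(-44) - (-21)·18 = -1364 - (-378) = -986
k: (-21)·(-41) - (-35)·(-44) = 861 - 1540 = -679
KL × KM = (641, -986, -679)

(641, -986, -679)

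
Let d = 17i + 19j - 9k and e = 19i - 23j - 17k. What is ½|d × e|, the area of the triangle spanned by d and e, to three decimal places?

463.769

i: 19·(-17) - (-9)·(-23) = -323 - 207 = -530
j: (-9)·19 - 17·(-17) = -171 - (-289) = 118
k: 17·(-23) - 19·19 = -391 - 361 = -752
d × e = (-530, 118, -752)
|d × e| = √((-530)² + 118² + (-752)²) = √860328 ≈ 927.5387
area = ½ · 927.5387 ≈ 463.769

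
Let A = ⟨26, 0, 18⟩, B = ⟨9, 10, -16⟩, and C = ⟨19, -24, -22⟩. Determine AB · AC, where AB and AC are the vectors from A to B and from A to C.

AB = B − A = (-17, 10, -34)
AC = C − A = (-7, -24, -40)
AB · AC = (-17)·(-7) + 10·(-24) + (-34)·(-40) = 119 - 240 + 1360 = 1239

1239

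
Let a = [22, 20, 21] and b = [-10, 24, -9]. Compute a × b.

i: 20·(-9) - 21·24 = -180 - 504 = -684
j: 21·(-10) - 22·(-9) = -210 - (-198) = -12
k: 22·24 - 20·(-10) = 528 - (-200) = 728
a × b = (-684, -12, 728)

(-684, -12, 728)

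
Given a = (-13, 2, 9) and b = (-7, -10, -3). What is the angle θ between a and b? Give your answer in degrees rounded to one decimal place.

77.3

a · b = (-13)·(-7) + 2·(-10) + 9·(-3) = 91 - 20 - 27 = 44
|a|² = 169 + 4 + 81 = 254,  |a| = √254 ≈ 15.937377
|b|² = 49 + 100 + 9 = 158,  |b| = √158 ≈ 12.569805
cos θ = 44 / (15.937377 · 12.569805) ≈ 0.21964
θ = arccos(0.21964) ≈ 77.3°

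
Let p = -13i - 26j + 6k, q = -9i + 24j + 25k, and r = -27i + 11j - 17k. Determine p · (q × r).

q × r:
i: 24·(-17) - 25·11 = -408 - 275 = -683
j: 25·(-27) - (-9)·(-17) = -675 - 153 = -828
k: (-9)·11 - 24·(-27) = -99 - (-648) = 549
q × r = (-683, -828, 549)
p · (q × r) = (-13)·(-683) + (-26)·(-828) + 6·549 = 8879 + 21528 + 3294 = 33701

33701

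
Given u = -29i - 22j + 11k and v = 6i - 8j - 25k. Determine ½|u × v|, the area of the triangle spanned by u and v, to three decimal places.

493.412

i: (-22)·(-25) - 11·(-8) = 550 - (-88) = 638
j: 11·6 - (-29)·(-25) = 66 - 725 = -659
k: (-29)·(-8) - (-22)·6 = 232 - (-132) = 364
u × v = (638, -659, 364)
|u × v| = √(638² + (-659)² + 364²) = √973821 ≈ 986.8237
area = ½ · 986.8237 ≈ 493.412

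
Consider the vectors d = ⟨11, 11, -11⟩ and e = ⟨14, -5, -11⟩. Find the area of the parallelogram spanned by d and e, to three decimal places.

i: 11·(-11) - (-11)·(-5) = -121 - 55 = -176
j: (-11)·14 - 11·(-11) = -154 - (-121) = -33
k: 11·(-5) - 11·14 = -55 - 154 = -209
d × e = (-176, -33, -209)
|d × e| = √((-176)² + (-33)² + (-209)²) = √75746 ≈ 275.2199

275.220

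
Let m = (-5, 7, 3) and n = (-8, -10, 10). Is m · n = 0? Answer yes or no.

yes

m · n = (-5)·(-8) + 7·(-10) + 3·10 = 40 - 70 + 30 = 0
Zero, so the vectors are orthogonal.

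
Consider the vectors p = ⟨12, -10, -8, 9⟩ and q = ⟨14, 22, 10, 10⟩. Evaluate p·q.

p · q = 12·14 + (-10)·22 + (-8)·10 + 9·10 = 168 - 220 - 80 + 90 = -42

-42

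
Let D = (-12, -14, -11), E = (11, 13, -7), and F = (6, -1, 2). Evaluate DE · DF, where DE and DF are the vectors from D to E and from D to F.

817

DE = E − D = (23, 27, 4)
DF = F − D = (18, 13, 13)
DE · DF = 23·18 + 27·13 + 4·13 = 414 + 351 + 52 = 817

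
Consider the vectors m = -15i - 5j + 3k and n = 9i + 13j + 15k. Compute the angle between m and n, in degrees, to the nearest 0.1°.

m · n = (-15)·9 + (-5)·13 + 3·15 = -135 - 65 + 45 = -155
|m|² = 225 + 25 + 9 = 259,  |m| = √259 ≈ 16.093477
|n|² = 81 + 169 + 225 = 475,  |n| = √475 ≈ 21.794495
cos θ = -155 / (16.093477 · 21.794495) ≈ -0.44191
θ = arccos(-0.44191) ≈ 116.2°

116.2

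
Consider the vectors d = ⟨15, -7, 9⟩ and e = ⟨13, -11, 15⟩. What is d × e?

(-6, -108, -74)

i: (-7)·15 - 9·(-11) = -105 - (-99) = -6
j: 9·13 - 15·15 = 117 - 225 = -108
k: 15·(-11) - (-7)·13 = -165 - (-91) = -74
d × e = (-6, -108, -74)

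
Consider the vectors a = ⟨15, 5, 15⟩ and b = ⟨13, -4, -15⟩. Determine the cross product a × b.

(-15, 420, -125)

i: 5·(-15) - 15·(-4) = -75 - (-60) = -15
j: 15·13 - 15·(-15) = 195 - (-225) = 420
k: 15·(-4) - 5·13 = -60 - 65 = -125
a × b = (-15, 420, -125)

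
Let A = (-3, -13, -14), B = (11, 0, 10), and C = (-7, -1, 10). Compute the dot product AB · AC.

676

AB = B − A = (14, 13, 24)
AC = C − A = (-4, 12, 24)
AB · AC = 14·(-4) + 13·12 + 24·24 = -56 + 156 + 576 = 676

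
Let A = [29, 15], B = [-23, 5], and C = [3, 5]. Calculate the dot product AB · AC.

1452

AB = B − A = (-52, -10)
AC = C − A = (-26, -10)
AB · AC = (-52)·(-26) + (-10)·(-10) = 1352 + 100 = 1452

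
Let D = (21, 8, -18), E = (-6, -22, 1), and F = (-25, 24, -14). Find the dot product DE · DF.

838

DE = E − D = (-27, -30, 19)
DF = F − D = (-46, 16, 4)
DE · DF = (-27)·(-46) + (-30)·16 + 19·4 = 1242 - 480 + 76 = 838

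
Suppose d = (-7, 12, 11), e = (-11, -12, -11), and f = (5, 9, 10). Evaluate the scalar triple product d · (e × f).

e × f:
i: (-12)·10 - (-11)·9 = -120 - (-99) = -21
j: (-11)·5 - (-11)·10 = -55 - (-110) = 55
k: (-11)·9 - (-12)·5 = -99 - (-60) = -39
e × f = (-21, 55, -39)
d · (e × f) = (-7)·(-21) + 12·55 + 11·(-39) = 147 + 660 - 429 = 378

378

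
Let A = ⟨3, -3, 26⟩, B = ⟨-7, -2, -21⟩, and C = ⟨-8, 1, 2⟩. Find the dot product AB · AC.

1242

AB = B − A = (-10, 1, -47)
AC = C − A = (-11, 4, -24)
AB · AC = (-10)·(-11) + 1·4 + (-47)·(-24) = 110 + 4 + 1128 = 1242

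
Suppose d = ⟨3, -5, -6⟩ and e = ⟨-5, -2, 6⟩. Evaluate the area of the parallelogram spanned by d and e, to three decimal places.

53.563

i: (-5)·6 - (-6)·(-2) = -30 - 12 = -42
j: (-6)·(-5) - 3·6 = 30 - 18 = 12
k: 3·(-2) - (-5)·(-5) = -6 - 25 = -31
d × e = (-42, 12, -31)
|d × e| = √((-42)² + 12² + (-31)²) = √2869 ≈ 53.5630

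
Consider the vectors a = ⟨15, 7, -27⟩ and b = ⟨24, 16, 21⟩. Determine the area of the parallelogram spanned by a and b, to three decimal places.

i: 7·21 - (-27)·16 = 147 - (-432) = 579
j: (-27)·24 - 15·21 = -648 - 315 = -963
k: 15·16 - 7·24 = 240 - 168 = 72
a × b = (579, -963, 72)
|a × b| = √(579² + (-963)² + 72²) = √1267794 ≈ 1125.9636

1125.964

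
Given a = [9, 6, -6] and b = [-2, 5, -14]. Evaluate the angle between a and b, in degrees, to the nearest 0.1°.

58.8

a · b = 9·(-2) + 6·5 + (-6)·(-14) = -18 + 30 + 84 = 96
|a|² = 81 + 36 + 36 = 153,  |a| = √153 ≈ 12.369317
|b|² = 4 + 25 + 196 = 225,  |b| = √225 ≈ 15.000000
cos θ = 96 / (12.369317 · 15.000000) ≈ 0.51741
θ = arccos(0.51741) ≈ 58.8°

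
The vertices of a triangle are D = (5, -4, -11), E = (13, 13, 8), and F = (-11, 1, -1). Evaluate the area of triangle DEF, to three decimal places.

DE = (8, 17, 19),  DF = (-16, 5, 10)
i: 17·10 - 19·5 = 170 - 95 = 75
j: 19·(-16) - 8·10 = -304 - 80 = -384
k: 8·5 - 17·(-16) = 40 - (-272) = 312
DE × DF = (75, -384, 312)
|DE × DF| = √250425 ≈ 500.4248
area = ½ · 500.4248 ≈ 250.212

250.212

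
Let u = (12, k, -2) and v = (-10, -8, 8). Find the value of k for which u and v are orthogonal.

-17

u · v = 12·(-10) + k·(-8) + (-2)·8 = -136 - 8k
Set equal to 0: -8k = 136, so k = -17.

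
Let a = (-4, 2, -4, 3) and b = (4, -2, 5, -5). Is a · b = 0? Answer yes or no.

no

a · b = (-4)·4 + 2·(-2) + (-4)·5 + 3·(-5) = -16 - 4 - 20 - 15 = -55
Nonzero, so the vectors are not orthogonal.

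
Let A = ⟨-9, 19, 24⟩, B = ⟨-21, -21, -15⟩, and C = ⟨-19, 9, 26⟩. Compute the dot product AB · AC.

AB = B − A = (-12, -40, -39)
AC = C − A = (-10, -10, 2)
AB · AC = (-12)·(-10) + (-40)·(-10) + (-39)·2 = 120 + 400 - 78 = 442

442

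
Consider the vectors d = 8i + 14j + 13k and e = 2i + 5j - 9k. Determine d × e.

i: 14·(-9) - 13·5 = -126 - 65 = -191
j: 13·2 - 8·(-9) = 26 - (-72) = 98
k: 8·5 - 14·2 = 40 - 28 = 12
d × e = (-191, 98, 12)

(-191, 98, 12)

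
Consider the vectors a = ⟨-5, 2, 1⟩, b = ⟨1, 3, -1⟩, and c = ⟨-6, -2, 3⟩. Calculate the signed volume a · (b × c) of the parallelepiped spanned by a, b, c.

b × c:
i: 3·3 - (-1)·(-2) = 9 - 2 = 7
j: (-1)·(-6) - 1·3 = 6 - 3 = 3
k: 1·(-2) - 3·(-6) = -2 - (-18) = 16
b × c = (7, 3, 16)
a · (b × c) = (-5)·7 + 2·3 + 1·16 = -35 + 6 + 16 = -13

-13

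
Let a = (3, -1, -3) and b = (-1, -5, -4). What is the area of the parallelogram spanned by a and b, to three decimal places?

i: (-1)·(-4) - (-3)·(-5) = 4 - 15 = -11
j: (-3)·(-1) - 3·(-4) = 3 - (-12) = 15
k: 3·(-5) - (-1)·(-1) = -15 - 1 = -16
a × b = (-11, 15, -16)
|a × b| = √((-11)² + 15² + (-16)²) = √602 ≈ 24.5357

24.536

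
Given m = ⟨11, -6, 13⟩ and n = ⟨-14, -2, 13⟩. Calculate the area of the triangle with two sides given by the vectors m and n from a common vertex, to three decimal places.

i: (-6)·13 - 13·(-2) = -78 - (-26) = -52
j: 13·(-14) - 11·13 = -182 - 143 = -325
k: 11·(-2) - (-6)·(-14) = -22 - 84 = -106
m × n = (-52, -325, -106)
|m × n| = √((-52)² + (-325)² + (-106)²) = √119565 ≈ 345.7817
area = ½ · 345.7817 ≈ 172.891

172.891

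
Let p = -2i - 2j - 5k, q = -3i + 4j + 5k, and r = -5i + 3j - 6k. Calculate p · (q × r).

109

q × r:
i: 4·(-6) - 5·3 = -24 - 15 = -39
j: 5·(-5) - (-3)·(-6) = -25 - 18 = -43
k: (-3)·3 - 4·(-5) = -9 - (-20) = 11
q × r = (-39, -43, 11)
p · (q × r) = (-2)·(-39) + (-2)·(-43) + (-5)·11 = 78 + 86 - 55 = 109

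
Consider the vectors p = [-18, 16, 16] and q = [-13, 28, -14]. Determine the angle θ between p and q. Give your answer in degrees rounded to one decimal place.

62.1

p · q = (-18)·(-13) + 16·28 + 16·(-14) = 234 + 448 - 224 = 458
|p|² = 324 + 256 + 256 = 836,  |p| = √836 ≈ 28.913665
|q|² = 169 + 784 + 196 = 1149,  |q| = √1149 ≈ 33.896903
cos θ = 458 / (28.913665 · 33.896903) ≈ 0.46731
θ = arccos(0.46731) ≈ 62.1°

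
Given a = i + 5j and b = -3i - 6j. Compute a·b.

-33

a · b = 1·(-3) + 5·(-6) = -3 - 30 = -33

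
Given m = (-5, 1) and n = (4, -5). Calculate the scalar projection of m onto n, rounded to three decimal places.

-3.904

m · n = (-5)·4 + 1·(-5) = -20 - 5 = -25
|n| = √(16 + 25) = √41 ≈ 6.4031
comp_n m = -25 / √41 ≈ -3.904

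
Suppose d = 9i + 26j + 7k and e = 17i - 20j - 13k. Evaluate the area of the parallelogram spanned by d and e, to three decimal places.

i: 26·(-13) - 7·(-20) = -338 - (-140) = -198
j: 7·17 - 9·(-13) = 119 - (-117) = 236
k: 9·(-20) - 26·17 = -180 - 442 = -622
d × e = (-198, 236, -622)
|d × e| = √((-198)² + 236² + (-622)²) = √481784 ≈ 694.1066

694.107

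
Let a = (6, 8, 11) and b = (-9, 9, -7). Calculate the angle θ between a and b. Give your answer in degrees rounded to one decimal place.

105.9

a · b = 6·(-9) + 8·9 + 11·(-7) = -54 + 72 - 77 = -59
|a|² = 36 + 64 + 121 = 221,  |a| = √221 ≈ 14.866069
|b|² = 81 + 81 + 49 = 211,  |b| = √211 ≈ 14.525839
cos θ = -59 / (14.866069 · 14.525839) ≈ -0.27322
θ = arccos(-0.27322) ≈ 105.9°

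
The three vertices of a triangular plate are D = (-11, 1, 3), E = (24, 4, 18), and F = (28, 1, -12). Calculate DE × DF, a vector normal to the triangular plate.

(-45, 1110, -117)

DE = (35, 3, 15)
DF = (39, 0, -15)
i: 3·(-15) - 15·0 = -45 - 0 = -45
j: 15·39 - 35·(-15) = 585 - (-525) = 1110
k: 35·0 - 3·39 = 0 - 117 = -117
DE × DF = (-45, 1110, -117)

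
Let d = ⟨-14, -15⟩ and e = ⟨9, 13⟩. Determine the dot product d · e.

d · e = (-14)·9 + (-15)·13 = -126 - 195 = -321

-321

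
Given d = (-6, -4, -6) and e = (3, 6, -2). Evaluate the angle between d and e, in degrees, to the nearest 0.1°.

d · e = (-6)·3 + (-4)·6 + (-6)·(-2) = -18 - 24 + 12 = -30
|d|² = 36 + 16 + 36 = 88,  |d| = √88 ≈ 9.380832
|e|² = 9 + 36 + 4 = 49,  |e| = √49 ≈ 7.000000
cos θ = -30 / (9.380832 · 7.000000) ≈ -0.45686
θ = arccos(-0.45686) ≈ 117.2°

117.2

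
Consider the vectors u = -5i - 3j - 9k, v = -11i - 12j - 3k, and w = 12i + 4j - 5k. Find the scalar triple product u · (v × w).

v × w:
i: (-12)·(-5) - (-3)·4 = 60 - (-12) = 72
j: (-3)·12 - (-11)·(-5) = -36 - 55 = -91
k: (-11)·4 - (-12)·12 = -44 - (-144) = 100
v × w = (72, -91, 100)
u · (v × w) = (-5)·72 + (-3)·(-91) + (-9)·100 = -360 + 273 - 900 = -987

-987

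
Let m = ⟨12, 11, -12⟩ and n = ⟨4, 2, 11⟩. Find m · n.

m · n = 12·4 + 11·2 + (-12)·11 = 48 + 22 - 132 = -62

-62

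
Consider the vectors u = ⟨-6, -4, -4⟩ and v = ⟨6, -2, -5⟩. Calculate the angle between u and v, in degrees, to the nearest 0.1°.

u · v = (-6)·6 + (-4)·(-2) + (-4)·(-5) = -36 + 8 + 20 = -8
|u|² = 36 + 16 + 16 = 68,  |u| = √68 ≈ 8.246211
|v|² = 36 + 4 + 25 = 65,  |v| = √65 ≈ 8.062258
cos θ = -8 / (8.246211 · 8.062258) ≈ -0.12033
θ = arccos(-0.12033) ≈ 96.9°

96.9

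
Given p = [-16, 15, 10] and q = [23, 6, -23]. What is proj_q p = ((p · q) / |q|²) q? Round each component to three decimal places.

(-10.680, -2.786, 10.680)

p · q = (-16)·23 + 15·6 + 10·(-23) = -368 + 90 - 230 = -508
|q|² = 529 + 36 + 529 = 1094
proj_q p = (-508/1094) · (23, 6, -23) ≈ (-10.680, -2.786, 10.680)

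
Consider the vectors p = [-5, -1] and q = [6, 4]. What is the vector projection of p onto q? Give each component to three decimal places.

(-3.923, -2.615)

p · q = (-5)·6 + (-1)·4 = -30 - 4 = -34
|q|² = 36 + 16 = 52
proj_q p = (-34/52) · (6, 4) ≈ (-3.923, -2.615)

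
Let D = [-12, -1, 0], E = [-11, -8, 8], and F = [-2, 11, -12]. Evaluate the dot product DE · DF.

DE = E − D = (1, -7, 8)
DF = F − D = (10, 12, -12)
DE · DF = 1·10 + (-7)·12 + 8·(-12) = 10 - 84 - 96 = -170

-170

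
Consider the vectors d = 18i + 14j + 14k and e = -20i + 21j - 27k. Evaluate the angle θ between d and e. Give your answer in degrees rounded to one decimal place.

114.8

d · e = 18·(-20) + 14·21 + 14·(-27) = -360 + 294 - 378 = -444
|d|² = 324 + 196 + 196 = 716,  |d| = √716 ≈ 26.758176
|e|² = 400 + 441 + 729 = 1570,  |e| = √1570 ≈ 39.623226
cos θ = -444 / (26.758176 · 39.623226) ≈ -0.41877
θ = arccos(-0.41877) ≈ 114.8°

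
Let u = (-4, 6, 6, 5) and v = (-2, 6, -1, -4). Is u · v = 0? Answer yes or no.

no

u · v = (-4)·(-2) + 6·6 + 6·(-1) + 5·(-4) = 8 + 36 - 6 - 20 = 18
Nonzero, so the vectors are not orthogonal.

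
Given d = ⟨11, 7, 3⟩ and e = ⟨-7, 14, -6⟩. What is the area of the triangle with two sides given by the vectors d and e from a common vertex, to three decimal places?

i: 7·(-6) - 3·14 = -42 - 42 = -84
j: 3·(-7) - 11·(-6) = -21 - (-66) = 45
k: 11·14 - 7·(-7) = 154 - (-49) = 203
d × e = (-84, 45, 203)
|d × e| = √((-84)² + 45² + 203²) = √50290 ≈ 224.2543
area = ½ · 224.2543 ≈ 112.127

112.127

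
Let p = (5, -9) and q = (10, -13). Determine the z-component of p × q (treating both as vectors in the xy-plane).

25

5·(-13) - (-9)·10 = -65 - (-90) = 25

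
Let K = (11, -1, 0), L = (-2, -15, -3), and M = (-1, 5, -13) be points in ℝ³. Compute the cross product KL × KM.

(200, -133, -246)

KL = (-13, -14, -3)
KM = (-12, 6, -13)
i: (-14)·(-13) - (-3)·6 = 182 - (-18) = 200
j: (-3)·(-12) - (-13)·(-13) = 36 - 169 = -133
k: (-13)·6 - (-14)·(-12) = -78 - 168 = -246
KL × KM = (200, -133, -246)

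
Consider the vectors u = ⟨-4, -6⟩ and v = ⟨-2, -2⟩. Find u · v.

u · v = (-4)·(-2) + (-6)·(-2) = 8 + 12 = 20

20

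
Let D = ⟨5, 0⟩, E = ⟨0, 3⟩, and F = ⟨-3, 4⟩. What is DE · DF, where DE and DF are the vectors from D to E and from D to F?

52

DE = E − D = (-5, 3)
DF = F − D = (-8, 4)
DE · DF = (-5)·(-8) + 3·4 = 40 + 12 = 52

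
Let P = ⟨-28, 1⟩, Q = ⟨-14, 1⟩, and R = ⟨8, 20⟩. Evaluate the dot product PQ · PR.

PQ = Q − P = (14, 0)
PR = R − P = (36, 19)
PQ · PR = 14·36 + 0·19 = 504 + 0 = 504

504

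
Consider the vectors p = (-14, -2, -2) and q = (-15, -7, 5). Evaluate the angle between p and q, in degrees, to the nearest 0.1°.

p · q = (-14)·(-15) + (-2)·(-7) + (-2)·5 = 210 + 14 - 10 = 214
|p|² = 196 + 4 + 4 = 204,  |p| = √204 ≈ 14.282857
|q|² = 225 + 49 + 25 = 299,  |q| = √299 ≈ 17.291616
cos θ = 214 / (14.282857 · 17.291616) ≈ 0.86649
θ = arccos(0.86649) ≈ 29.9°

29.9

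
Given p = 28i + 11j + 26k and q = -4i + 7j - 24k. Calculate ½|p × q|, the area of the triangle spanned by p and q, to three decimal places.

380.506

i: 11·(-24) - 26·7 = -264 - 182 = -446
j: 26·(-4) - 28·(-24) = -104 - (-672) = 568
k: 28·7 - 11·(-4) = 196 - (-44) = 240
p × q = (-446, 568, 240)
|p × q| = √((-446)² + 568² + 240²) = √579140 ≈ 761.0125
area = ½ · 761.0125 ≈ 380.506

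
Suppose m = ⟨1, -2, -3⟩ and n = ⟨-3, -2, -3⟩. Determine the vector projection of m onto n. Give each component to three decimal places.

m · n = 1·(-3) + (-2)·(-2) + (-3)·(-3) = -3 + 4 + 9 = 10
|n|² = 9 + 4 + 9 = 22
proj_n m = (10/22) · (-3, -2, -3) ≈ (-1.364, -0.909, -1.364)

(-1.364, -0.909, -1.364)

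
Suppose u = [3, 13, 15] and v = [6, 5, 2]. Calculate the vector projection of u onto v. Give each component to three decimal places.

(10.431, 8.692, 3.477)

u · v = 3·6 + 13·5 + 15·2 = 18 + 65 + 30 = 113
|v|² = 36 + 25 + 4 = 65
proj_v u = (113/65) · (6, 5, 2) ≈ (10.431, 8.692, 3.477)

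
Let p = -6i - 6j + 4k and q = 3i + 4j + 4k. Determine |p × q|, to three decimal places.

i: (-6)·4 - 4·4 = -24 - 16 = -40
j: 4·3 - (-6)·4 = 12 - (-24) = 36
k: (-6)·4 - (-6)·3 = -24 - (-18) = -6
p × q = (-40, 36, -6)
|p × q| = √((-40)² + 36² + (-6)²) = √2932 ≈ 54.1479

54.148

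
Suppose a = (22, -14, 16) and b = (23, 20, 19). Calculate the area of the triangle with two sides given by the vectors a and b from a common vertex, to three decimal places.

481.285

i: (-14)·19 - 16·20 = -266 - 320 = -586
j: 16·23 - 22·19 = 368 - 418 = -50
k: 22·20 - (-14)·23 = 440 - (-322) = 762
a × b = (-586, -50, 762)
|a × b| = √((-586)² + (-50)² + 762²) = √926540 ≈ 962.5695
area = ½ · 962.5695 ≈ 481.285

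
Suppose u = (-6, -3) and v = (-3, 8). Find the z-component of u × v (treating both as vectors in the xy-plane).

(-6)·8 - (-3)·(-3) = -48 - 9 = -57

-57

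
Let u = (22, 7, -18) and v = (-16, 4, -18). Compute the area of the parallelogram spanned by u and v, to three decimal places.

i: 7·(-18) - (-18)·4 = -126 - (-72) = -54
j: (-18)·(-16) - 22·(-18) = 288 - (-396) = 684
k: 22·4 - 7·(-16) = 88 - (-112) = 200
u × v = (-54, 684, 200)
|u × v| = √((-54)² + 684² + 200²) = √510772 ≈ 714.6831

714.683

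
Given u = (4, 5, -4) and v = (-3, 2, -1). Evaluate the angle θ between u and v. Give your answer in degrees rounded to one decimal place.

85.9

u · v = 4·(-3) + 5·2 + (-4)·(-1) = -12 + 10 + 4 = 2
|u|² = 16 + 25 + 16 = 57,  |u| = √57 ≈ 7.549834
|v|² = 9 + 4 + 1 = 14,  |v| = √14 ≈ 3.741657
cos θ = 2 / (7.549834 · 3.741657) ≈ 0.07080
θ = arccos(0.07080) ≈ 85.9°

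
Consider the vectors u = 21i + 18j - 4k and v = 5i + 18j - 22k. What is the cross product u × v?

i: 18·(-22) - (-4)·18 = -396 - (-72) = -324
j: (-4)·5 - 21·(-22) = -20 - (-462) = 442
k: 21·18 - 18·5 = 378 - 90 = 288
u × v = (-324, 442, 288)

(-324, 442, 288)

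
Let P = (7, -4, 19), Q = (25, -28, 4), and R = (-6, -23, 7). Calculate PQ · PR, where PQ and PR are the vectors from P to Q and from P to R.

PQ = Q − P = (18, -24, -15)
PR = R − P = (-13, -19, -12)
PQ · PR = 18·(-13) + (-24)·(-19) + (-15)·(-12) = -234 + 456 + 180 = 402

402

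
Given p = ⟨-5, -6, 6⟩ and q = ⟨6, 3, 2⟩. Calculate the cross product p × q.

(-30, 46, 21)

i: (-6)·2 - 6·3 = -12 - 18 = -30
j: 6·6 - (-5)·2 = 36 - (-10) = 46
k: (-5)·3 - (-6)·6 = -15 - (-36) = 21
p × q = (-30, 46, 21)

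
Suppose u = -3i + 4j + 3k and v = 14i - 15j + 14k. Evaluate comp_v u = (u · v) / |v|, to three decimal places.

-2.416

u · v = (-3)·14 + 4·(-15) + 3·14 = -42 - 60 + 42 = -60
|v| = √(196 + 225 + 196) = √617 ≈ 24.8395
comp_v u = -60 / √617 ≈ -2.416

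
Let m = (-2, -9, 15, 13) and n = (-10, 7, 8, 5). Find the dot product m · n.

m · n = (-2)·(-10) + (-9)·7 + 15·8 + 13·5 = 20 - 63 + 120 + 65 = 142

142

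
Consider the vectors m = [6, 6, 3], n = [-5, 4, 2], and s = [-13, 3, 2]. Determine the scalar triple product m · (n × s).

n × s:
i: 4·2 - 2·3 = 8 - 6 = 2
j: 2·(-13) - (-5)·2 = -26 - (-10) = -16
k: (-5)·3 - 4·(-13) = -15 - (-52) = 37
n × s = (2, -16, 37)
m · (n × s) = 6·2 + 6·(-16) + 3·37 = 12 - 96 + 111 = 27

27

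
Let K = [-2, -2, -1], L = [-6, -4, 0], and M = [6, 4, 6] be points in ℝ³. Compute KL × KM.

KL = (-4, -2, 1)
KM = (8, 6, 7)
i: (-2)·7 - 1·6 = -14 - 6 = -20
j: 1·8 - (-4)·7 = 8 - (-28) = 36
k: (-4)·6 - (-2)·8 = -24 - (-16) = -8
KL × KM = (-20, 36, -8)

(-20, 36, -8)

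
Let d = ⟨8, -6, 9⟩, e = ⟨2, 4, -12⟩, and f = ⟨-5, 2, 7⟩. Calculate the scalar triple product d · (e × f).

356

e × f:
i: 4·7 - (-12)·2 = 28 - (-24) = 52
j: (-12)·(-5) - 2·7 = 60 - 14 = 46
k: 2·2 - 4·(-5) = 4 - (-20) = 24
e × f = (52, 46, 24)
d · (e × f) = 8·52 + (-6)·46 + 9·24 = 416 - 276 + 216 = 356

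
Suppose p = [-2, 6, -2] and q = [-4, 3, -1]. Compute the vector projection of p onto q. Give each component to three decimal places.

(-4.308, 3.231, -1.077)

p · q = (-2)·(-4) + 6·3 + (-2)·(-1) = 8 + 18 + 2 = 28
|q|² = 16 + 9 + 1 = 26
proj_q p = (28/26) · (-4, 3, -1) ≈ (-4.308, 3.231, -1.077)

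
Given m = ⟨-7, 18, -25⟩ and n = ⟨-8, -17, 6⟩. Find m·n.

-400

m · n = (-7)·(-8) + 18·(-17) + (-25)·6 = 56 - 306 - 150 = -400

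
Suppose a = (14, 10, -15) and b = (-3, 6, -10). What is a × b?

i: 10·(-10) - (-15)·6 = -100 - (-90) = -10
j: (-15)·(-3) - 14·(-10) = 45 - (-140) = 185
k: 14·6 - 10·(-3) = 84 - (-30) = 114
a × b = (-10, 185, 114)

(-10, 185, 114)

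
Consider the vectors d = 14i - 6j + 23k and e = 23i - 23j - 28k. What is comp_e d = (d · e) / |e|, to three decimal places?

d · e = 14·23 + (-6)·(-23) + 23·(-28) = 322 + 138 - 644 = -184
|e| = √(529 + 529 + 784) = √1842 ≈ 42.9185
comp_e d = -184 / √1842 ≈ -4.287

-4.287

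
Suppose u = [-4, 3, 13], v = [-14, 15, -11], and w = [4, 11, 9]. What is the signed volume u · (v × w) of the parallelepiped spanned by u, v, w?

-3560

v × w:
i: 15·9 - (-11)·11 = 135 - (-121) = 256
j: (-11)·4 - (-14)·9 = -44 - (-126) = 82
k: (-14)·11 - 15·4 = -154 - 60 = -214
v × w = (256, 82, -214)
u · (v × w) = (-4)·256 + 3·82 + 13·(-214) = -1024 + 246 - 2782 = -3560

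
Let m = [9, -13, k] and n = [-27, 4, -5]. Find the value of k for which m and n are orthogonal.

m · n = 9·(-27) + (-13)·4 + k·(-5) = -295 - 5k
Set equal to 0: -5k = 295, so k = -59.

-59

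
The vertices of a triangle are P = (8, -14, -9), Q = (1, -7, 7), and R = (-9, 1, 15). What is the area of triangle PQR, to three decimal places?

PQ = (-7, 7, 16),  PR = (-17, 15, 24)
i: 7·24 - 16·15 = 168 - 240 = -72
j: 16·(-17) - (-7)·24 = -272 - (-168) = -104
k: (-7)·15 - 7·(-17) = -105 - (-119) = 14
PQ × PR = (-72, -104, 14)
|PQ × PR| = √16196 ≈ 127.2635
area = ½ · 127.2635 ≈ 63.632

63.632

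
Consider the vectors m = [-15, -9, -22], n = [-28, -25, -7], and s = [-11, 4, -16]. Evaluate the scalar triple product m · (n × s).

n × s:
i: (-25)·(-16) - (-7)·4 = 400 - (-28) = 428
j: (-7)·(-11) - (-28)·(-16) = 77 - 448 = -371
k: (-28)·4 - (-25)·(-11) = -112 - 275 = -387
n × s = (428, -371, -387)
m · (n × s) = (-15)·428 + (-9)·(-371) + (-22)·(-387) = -6420 + 3339 + 8514 = 5433

5433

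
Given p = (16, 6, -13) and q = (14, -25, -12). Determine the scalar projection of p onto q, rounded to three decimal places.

7.404

p · q = 16·14 + 6·(-25) + (-13)·(-12) = 224 - 150 + 156 = 230
|q| = √(196 + 625 + 144) = √965 ≈ 31.0644
comp_q p = 230 / √965 ≈ 7.404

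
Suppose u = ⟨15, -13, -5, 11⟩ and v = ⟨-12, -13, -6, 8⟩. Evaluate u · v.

u · v = 15·(-12) + (-13)·(-13) + (-5)·(-6) + 11·8 = -180 + 169 + 30 + 88 = 107

107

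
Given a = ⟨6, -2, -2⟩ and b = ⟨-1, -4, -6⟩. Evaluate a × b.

(4, 38, -26)

i: (-2)·(-6) - (-2)·(-4) = 12 - 8 = 4
j: (-2)·(-1) - 6·(-6) = 2 - (-36) = 38
k: 6·(-4) - (-2)·(-1) = -24 - 2 = -26
a × b = (4, 38, -26)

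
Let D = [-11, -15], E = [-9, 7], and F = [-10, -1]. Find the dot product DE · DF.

310

DE = E − D = (2, 22)
DF = F − D = (1, 14)
DE · DF = 2·1 + 22·14 = 2 + 308 = 310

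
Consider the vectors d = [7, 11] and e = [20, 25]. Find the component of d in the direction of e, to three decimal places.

d · e = 7·20 + 11·25 = 140 + 275 = 415
|e| = √(400 + 625) = √1025 ≈ 32.0156
comp_e d = 415 / √1025 ≈ 12.962

12.962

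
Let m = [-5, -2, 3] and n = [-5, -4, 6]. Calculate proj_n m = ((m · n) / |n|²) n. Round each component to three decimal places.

m · n = (-5)·(-5) + (-2)·(-4) + 3·6 = 25 + 8 + 18 = 51
|n|² = 25 + 16 + 36 = 77
proj_n m = (51/77) · (-5, -4, 6) ≈ (-3.312, -2.649, 3.974)

(-3.312, -2.649, 3.974)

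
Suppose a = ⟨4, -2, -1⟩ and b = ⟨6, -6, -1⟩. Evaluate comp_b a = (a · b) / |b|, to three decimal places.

4.331

a · b = 4·6 + (-2)·(-6) + (-1)·(-1) = 24 + 12 + 1 = 37
|b| = √(36 + 36 + 1) = √73 ≈ 8.5440
comp_b a = 37 / √73 ≈ 4.331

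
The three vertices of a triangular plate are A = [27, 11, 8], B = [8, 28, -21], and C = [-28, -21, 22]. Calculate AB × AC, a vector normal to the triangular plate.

AB = (-19, 17, -29)
AC = (-55, -32, 14)
i: 17·14 - (-29)·(-32) = 238 - 928 = -690
j: (-29)·(-55) - (-19)·14 = 1595 - (-266) = 1861
k: (-19)·(-32) - 17·(-55) = 608 - (-935) = 1543
AB × AC = (-690, 1861, 1543)

(-690, 1861, 1543)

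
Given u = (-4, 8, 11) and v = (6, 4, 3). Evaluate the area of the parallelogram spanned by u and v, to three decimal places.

i: 8·3 - 11·4 = 24 - 44 = -20
j: 11·6 - (-4)·3 = 66 - (-12) = 78
k: (-4)·4 - 8·6 = -16 - 48 = -64
u × v = (-20, 78, -64)
|u × v| = √((-20)² + 78² + (-64)²) = √10580 ≈ 102.8591

102.859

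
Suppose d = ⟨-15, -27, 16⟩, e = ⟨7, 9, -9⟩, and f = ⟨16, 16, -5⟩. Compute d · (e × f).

946

e × f:
i: 9·(-5) - (-9)·16 = -45 - (-144) = 99
j: (-9)·16 - 7·(-5) = -144 - (-35) = -109
k: 7·16 - 9·16 = 112 - 144 = -32
e × f = (99, -109, -32)
d · (e × f) = (-15)·99 + (-27)·(-109) + 16·(-32) = -1485 + 2943 - 512 = 946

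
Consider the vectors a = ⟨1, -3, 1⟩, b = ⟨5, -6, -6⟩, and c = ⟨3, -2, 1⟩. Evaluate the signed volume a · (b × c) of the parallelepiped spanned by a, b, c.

b × c:
i: (-6)·1 - (-6)·(-2) = -6 - 12 = -18
j: (-6)·3 - 5·1 = -18 - 5 = -23
k: 5·(-2) - (-6)·3 = -10 - (-18) = 8
b × c = (-18, -23, 8)
a · (b × c) = 1·(-18) + (-3)·(-23) + 1·8 = -18 + 69 + 8 = 59

59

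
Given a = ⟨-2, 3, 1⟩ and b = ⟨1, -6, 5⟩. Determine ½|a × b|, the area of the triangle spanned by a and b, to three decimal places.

12.679

i: 3·5 - 1·(-6) = 15 - (-6) = 21
j: 1·1 - (-2)·5 = 1 - (-10) = 11
k: (-2)·(-6) - 3·1 = 12 - 3 = 9
a × b = (21, 11, 9)
|a × b| = √(21² + 11² + 9²) = √643 ≈ 25.3574
area = ½ · 25.3574 ≈ 12.679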